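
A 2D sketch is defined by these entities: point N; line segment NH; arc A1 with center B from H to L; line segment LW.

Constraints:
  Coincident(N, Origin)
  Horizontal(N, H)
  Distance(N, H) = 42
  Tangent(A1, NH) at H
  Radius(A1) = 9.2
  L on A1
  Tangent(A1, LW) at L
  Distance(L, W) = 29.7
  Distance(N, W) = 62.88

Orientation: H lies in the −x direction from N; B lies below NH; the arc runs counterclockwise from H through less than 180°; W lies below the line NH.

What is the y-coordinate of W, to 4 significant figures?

-39.51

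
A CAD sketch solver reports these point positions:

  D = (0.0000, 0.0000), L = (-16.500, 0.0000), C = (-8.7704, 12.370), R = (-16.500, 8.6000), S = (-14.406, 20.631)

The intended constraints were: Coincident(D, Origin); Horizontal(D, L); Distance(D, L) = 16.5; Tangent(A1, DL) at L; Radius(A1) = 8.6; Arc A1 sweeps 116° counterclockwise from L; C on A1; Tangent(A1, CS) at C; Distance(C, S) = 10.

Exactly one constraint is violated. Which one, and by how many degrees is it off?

Tangent(A1, CS) at C — off by 8.30°.

D = (0.00, 0.00) ✓; D.y = 0.00, L.y = 0.00 ✓; |DL| = 16.50 ✓; ∠(RL, LD) = 90.00° ✓; |RL| = 8.600 ✓; bearing(R→C) − bearing(R→L) = 116.0° ✓; |RC| = 8.600 ✓; ∠(RC, CS) = 81.70° ✗; |CS| = 10.00 ✓.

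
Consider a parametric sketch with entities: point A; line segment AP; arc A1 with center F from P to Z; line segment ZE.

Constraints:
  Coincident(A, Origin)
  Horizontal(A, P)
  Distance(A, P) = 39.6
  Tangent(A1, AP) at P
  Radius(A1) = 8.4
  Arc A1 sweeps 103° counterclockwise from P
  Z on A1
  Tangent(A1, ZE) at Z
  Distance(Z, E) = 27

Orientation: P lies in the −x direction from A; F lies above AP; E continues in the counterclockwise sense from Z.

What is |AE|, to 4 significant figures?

52.39

On A1, P sits at bearing -90° from F; a 103° counterclockwise sweep puts Z at bearing 13°, so Z = F + 8.4·(cos 13°, sin 13°) = (-31.42, 10.29). Tangency of A1 to ZE means the radius FZ is perpendicular to ZE, so ZE runs along (−sin 13°, cos 13°); with |ZE| = 27.0, E = (-37.49, 36.60). Then |AE| = |E − A| = 52.39.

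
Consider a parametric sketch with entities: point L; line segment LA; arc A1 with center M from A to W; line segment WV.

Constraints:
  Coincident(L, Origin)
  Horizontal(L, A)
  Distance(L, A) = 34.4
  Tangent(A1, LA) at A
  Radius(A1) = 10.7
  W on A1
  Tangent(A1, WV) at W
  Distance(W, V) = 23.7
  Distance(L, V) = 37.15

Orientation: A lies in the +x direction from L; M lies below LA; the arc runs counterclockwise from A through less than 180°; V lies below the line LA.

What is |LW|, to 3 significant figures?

25.4

L is at the origin; L and A share the same y with |LA| = 34.4 and A on the +x side, so A = (34.4, 0.00). A1 meets LA tangentially, so MA is at right angles to LA, so M = A + (0, -10.7) = (34.4, -10.7). Since MW ⟂ WV (tangency), |MV| = √(10.7² + 23.7²) = 26.0 regardless of where W sits on A1. So V lies on both circle(L, 37.15) and circle(M, 26.0); the below-LA intersection is V = (19.2, -31.8). W is the foot of the tangent from V: W = (23.9, -8.57).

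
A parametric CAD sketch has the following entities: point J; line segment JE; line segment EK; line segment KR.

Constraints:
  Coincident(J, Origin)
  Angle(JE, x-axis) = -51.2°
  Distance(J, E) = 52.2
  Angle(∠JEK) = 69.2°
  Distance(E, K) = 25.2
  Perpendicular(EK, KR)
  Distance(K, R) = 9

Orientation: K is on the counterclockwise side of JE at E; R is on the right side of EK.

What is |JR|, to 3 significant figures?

58.2

∠JEK = 69.2°, so EK runs at -51.2° + (180° − 69.2°) = 59.6° from the x-axis; with |EK| = 25.2, K = E + 25.2·(cos 59.6°, sin 59.6°) = (45.5, -18.9). EK is perpendicular to KR; with |KR| = 9.0 on the right of EK, R = K + 9.0·(0.863, -0.506) = (53.2, -23.5). Then |JR| = |R − J| = 58.2.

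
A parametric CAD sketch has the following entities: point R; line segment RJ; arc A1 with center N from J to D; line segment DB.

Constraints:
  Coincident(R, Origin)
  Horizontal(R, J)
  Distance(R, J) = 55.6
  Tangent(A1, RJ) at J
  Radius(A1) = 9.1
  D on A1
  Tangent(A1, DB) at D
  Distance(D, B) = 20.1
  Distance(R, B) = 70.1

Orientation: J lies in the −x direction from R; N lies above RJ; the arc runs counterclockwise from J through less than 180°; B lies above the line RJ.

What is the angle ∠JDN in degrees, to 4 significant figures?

22.34°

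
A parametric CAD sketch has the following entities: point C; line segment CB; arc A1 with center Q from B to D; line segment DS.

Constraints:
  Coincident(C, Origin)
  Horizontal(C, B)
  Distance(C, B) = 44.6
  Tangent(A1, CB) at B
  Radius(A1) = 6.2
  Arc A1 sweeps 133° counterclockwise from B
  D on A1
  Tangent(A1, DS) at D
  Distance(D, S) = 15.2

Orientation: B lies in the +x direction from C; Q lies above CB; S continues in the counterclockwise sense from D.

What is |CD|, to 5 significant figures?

50.229

C is at the origin; C and B share the same y with |CB| = 44.6 and B on the +x side, so B = (44.600, 0.0000). Since A1 is tangent to CB there, QB ⟂ CB, so Q = B + (0, 6.2) = (44.600, 6.2000). On A1, B sits at bearing -90° from Q; a 133° counterclockwise sweep puts D at bearing 43°, so D = Q + 6.2·(cos 43°, sin 43°) = (49.134, 10.428). Then |CD| = |D − C| = 50.229.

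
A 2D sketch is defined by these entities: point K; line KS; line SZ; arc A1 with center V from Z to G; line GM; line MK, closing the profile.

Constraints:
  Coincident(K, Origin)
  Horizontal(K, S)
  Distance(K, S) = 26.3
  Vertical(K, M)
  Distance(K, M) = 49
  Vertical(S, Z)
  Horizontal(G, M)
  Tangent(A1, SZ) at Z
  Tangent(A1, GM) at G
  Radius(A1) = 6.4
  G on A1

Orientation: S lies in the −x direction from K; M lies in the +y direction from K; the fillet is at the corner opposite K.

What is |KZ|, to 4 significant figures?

50.06

K is at the origin; K and S share the same y with |KS| = 26.3 and S on the −x side, so S = (-26.30, 0.000). K and M share the same x with |KM| = 49.0 and M on the +y side, so M = (0.000, 49.00). The virtual corner opposite K is at (-26.30, 49.00). Since A1 is tangent to SZ there, VZ ⟂ SZ and tangency of A1 to GM means the radius VG is perpendicular to GM, with radius 6.4, so the center V sits 6.4 in from both sides at V = (-19.90, 42.60). That places the tangent points at Z = (-26.30, 42.60) on SZ and G = (-19.90, 49.00) on GM. Then |KZ| = |Z − K| = 50.06.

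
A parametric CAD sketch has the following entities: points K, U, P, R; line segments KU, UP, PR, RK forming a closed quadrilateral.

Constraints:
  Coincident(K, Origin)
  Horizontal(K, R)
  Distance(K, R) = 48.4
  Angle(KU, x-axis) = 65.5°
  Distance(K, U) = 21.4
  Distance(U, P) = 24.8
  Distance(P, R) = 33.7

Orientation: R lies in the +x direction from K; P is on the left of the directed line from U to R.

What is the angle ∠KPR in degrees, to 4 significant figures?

77.04°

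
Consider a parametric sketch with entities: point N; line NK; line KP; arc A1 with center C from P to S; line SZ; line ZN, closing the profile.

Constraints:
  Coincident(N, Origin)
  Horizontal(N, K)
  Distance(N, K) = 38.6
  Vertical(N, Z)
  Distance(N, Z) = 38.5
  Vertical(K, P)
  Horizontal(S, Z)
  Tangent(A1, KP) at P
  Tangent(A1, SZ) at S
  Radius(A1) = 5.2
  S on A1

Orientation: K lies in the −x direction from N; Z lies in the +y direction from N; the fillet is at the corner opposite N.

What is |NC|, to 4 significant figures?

47.16

N is at the origin; NK is horizontal with |NK| = 38.6 and K on the −x side, so K = (-38.60, 0.000). N and Z share the same x with |NZ| = 38.5 and Z on the +y side, so Z = (0.000, 38.50). The virtual corner opposite N is at (-38.60, 38.50). The tangent condition forces CP to be normal to KP and A1 meets SZ tangentially, so CS is at right angles to SZ, with radius 5.2, so the center C sits 5.2 in from both sides at C = (-33.40, 33.30). Then |NC| = |C − N| = 47.16.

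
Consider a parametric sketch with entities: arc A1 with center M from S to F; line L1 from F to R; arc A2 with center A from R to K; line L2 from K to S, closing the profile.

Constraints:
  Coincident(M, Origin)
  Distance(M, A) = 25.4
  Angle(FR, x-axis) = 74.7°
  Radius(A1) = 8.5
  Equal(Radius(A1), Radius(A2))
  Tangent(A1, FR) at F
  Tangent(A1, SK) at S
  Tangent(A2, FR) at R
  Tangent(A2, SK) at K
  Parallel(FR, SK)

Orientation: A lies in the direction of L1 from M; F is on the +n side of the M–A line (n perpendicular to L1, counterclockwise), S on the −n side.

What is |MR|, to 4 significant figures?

26.78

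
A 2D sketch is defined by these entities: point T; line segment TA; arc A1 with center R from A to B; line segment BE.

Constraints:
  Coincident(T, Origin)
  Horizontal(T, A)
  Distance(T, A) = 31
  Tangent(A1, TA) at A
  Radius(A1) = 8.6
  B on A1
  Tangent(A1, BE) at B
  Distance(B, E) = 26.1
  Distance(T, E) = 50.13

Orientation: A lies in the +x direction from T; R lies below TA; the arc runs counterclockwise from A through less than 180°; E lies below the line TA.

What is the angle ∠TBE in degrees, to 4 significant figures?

145.0°

T is at the origin; TA is horizontal with |TA| = 31.0 and A on the +x side, so A = (31.00, 0.000). Tangency of A1 to TA means the radius RA is perpendicular to TA, so R = A + (0, -8.6) = (31.00, -8.600). Since RB ⟂ BE (tangency), |RE| = √(8.6² + 26.1²) = 27.48 regardless of where B sits on A1. So E lies on both circle(T, 50.13) and circle(R, 27.48); the below-TA intersection is E = (35.12, -35.77). B is the foot of the tangent from E: B = (23.33, -12.49).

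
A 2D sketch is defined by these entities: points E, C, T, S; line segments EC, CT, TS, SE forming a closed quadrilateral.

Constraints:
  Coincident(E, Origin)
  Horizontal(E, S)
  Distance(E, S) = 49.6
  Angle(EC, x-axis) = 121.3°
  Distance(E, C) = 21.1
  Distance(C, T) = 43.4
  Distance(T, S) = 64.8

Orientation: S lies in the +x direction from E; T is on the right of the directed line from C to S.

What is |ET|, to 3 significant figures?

27.3

Checks: |CT| = 43.40 ✓; |TS| = 64.80 ✓.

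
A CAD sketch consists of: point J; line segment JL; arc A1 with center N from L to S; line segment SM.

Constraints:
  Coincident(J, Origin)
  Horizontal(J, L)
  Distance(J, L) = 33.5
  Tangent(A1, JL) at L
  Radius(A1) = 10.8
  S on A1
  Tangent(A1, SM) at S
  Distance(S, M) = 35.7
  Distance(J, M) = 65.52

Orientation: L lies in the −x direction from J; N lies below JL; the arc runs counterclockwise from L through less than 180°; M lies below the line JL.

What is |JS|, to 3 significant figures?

45.4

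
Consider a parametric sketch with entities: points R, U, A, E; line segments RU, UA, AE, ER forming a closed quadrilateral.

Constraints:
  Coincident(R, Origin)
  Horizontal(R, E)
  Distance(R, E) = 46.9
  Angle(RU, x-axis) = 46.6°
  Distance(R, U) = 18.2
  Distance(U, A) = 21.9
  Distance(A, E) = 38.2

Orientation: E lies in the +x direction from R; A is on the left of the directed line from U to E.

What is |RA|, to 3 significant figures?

40.0

Checks: RU at 46.60° ✓; |UA| = 21.90 ✓; |AE| = 38.20 ✓.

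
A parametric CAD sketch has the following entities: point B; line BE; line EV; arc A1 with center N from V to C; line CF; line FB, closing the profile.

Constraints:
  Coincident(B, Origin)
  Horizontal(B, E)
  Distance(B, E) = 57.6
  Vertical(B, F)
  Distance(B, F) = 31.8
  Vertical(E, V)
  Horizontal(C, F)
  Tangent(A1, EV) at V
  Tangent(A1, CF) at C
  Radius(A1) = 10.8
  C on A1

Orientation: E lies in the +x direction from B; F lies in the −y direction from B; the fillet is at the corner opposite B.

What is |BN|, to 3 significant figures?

51.3

B is at the origin; B and E share the same y with |BE| = 57.6 and E on the +x side, so E = (57.6, 0.00). B and F share the same x with |BF| = 31.8 and F on the −y side, so F = (0.00, -31.8). The virtual corner opposite B is at (57.6, -31.8). Since A1 is tangent to EV there, NV ⟂ EV and A1 meets CF tangentially, so NC is at right angles to CF, with radius 10.8, so the center N sits 10.8 in from both sides at N = (46.8, -21.0). Then |BN| = |N − B| = 51.3.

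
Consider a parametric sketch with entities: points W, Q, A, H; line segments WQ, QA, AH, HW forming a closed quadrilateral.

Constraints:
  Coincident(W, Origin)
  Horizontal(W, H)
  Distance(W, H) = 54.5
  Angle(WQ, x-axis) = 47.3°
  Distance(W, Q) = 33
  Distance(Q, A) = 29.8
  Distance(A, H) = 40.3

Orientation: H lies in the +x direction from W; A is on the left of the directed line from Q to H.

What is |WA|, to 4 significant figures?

62.19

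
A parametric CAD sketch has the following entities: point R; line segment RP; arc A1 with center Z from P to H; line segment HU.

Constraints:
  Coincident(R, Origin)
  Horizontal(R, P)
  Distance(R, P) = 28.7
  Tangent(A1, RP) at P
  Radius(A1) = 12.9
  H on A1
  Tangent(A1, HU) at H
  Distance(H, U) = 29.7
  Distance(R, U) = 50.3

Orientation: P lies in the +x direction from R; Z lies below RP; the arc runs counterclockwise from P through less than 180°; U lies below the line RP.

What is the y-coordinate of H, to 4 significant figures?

-15.85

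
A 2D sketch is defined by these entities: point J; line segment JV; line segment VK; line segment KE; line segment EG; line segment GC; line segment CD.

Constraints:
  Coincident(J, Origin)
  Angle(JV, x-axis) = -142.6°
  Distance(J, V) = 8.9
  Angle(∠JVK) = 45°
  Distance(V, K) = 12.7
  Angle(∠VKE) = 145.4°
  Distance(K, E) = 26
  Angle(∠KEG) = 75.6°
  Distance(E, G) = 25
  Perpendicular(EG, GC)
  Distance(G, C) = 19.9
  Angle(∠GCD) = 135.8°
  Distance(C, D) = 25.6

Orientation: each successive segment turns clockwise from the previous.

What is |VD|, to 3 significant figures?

10.1

J is at the origin; JV runs at -142.6° with length 8.9, so V = (-7.07, -5.41). ∠JVK = 45.0° gives VK at 82.4° from the x-axis; with |VK| = 12.7, K = (-5.39, 7.18). ∠VKE = 145.4° gives KE at 47.8° from the x-axis; with |KE| = 26.0, E = (12.1, 26.4). ∠KEG = 75.6° gives EG at -56.6° from the x-axis; with |EG| = 25.0, G = (25.8, 5.57). EG is perpendicular to GC, so GC runs at -147°; with |GC| = 19.9, C = (9.22, -5.38). ∠GCD = 135.8° gives CD at 169° from the x-axis; with |CD| = 25.6, D = (-15.9, -0.585). Then |VD| = |D − V| = 10.1.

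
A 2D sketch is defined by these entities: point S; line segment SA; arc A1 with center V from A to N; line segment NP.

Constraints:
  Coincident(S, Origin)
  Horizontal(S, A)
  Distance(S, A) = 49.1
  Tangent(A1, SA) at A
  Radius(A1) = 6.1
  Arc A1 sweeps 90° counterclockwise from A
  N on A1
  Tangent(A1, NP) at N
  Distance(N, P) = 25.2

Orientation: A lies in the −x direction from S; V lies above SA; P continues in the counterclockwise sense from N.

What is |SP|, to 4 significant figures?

53.19

On A1, A sits at bearing -90° from V; a 90° counterclockwise sweep puts N at bearing 0°, so N = V + 6.1·(cos 0°, sin 0°) = (-43.00, 6.100). The tangent condition forces VN to be normal to NP, so NP runs along (−sin 0°, cos 0°); with |NP| = 25.2, P = (-43.00, 31.30). Then |SP| = |P − S| = 53.19.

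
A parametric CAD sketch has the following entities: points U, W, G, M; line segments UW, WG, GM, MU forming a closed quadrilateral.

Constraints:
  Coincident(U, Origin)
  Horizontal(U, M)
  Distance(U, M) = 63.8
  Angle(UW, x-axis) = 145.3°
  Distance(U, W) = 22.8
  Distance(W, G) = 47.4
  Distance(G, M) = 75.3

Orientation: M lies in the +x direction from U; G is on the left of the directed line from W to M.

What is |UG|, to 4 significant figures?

52.26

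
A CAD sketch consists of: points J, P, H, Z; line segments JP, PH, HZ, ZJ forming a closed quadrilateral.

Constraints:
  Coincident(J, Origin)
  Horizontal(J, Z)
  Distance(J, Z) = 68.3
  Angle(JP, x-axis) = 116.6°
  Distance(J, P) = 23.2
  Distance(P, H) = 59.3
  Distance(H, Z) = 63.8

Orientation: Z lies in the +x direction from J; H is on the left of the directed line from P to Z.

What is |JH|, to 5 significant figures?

67.209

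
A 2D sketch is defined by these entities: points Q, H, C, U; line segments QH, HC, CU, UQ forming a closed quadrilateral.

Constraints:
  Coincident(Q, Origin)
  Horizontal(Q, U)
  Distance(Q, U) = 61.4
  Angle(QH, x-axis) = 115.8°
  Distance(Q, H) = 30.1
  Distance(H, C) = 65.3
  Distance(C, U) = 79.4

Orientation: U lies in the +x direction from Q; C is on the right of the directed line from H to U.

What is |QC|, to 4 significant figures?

38.92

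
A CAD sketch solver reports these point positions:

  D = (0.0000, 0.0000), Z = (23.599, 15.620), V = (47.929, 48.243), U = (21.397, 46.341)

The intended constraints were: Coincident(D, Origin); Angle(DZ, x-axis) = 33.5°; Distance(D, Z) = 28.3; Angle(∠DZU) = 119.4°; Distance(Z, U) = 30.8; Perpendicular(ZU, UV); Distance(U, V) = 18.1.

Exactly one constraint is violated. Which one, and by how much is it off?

Distance(U, V) = 18.1 — off by 8.50.

D = (0.00, 0.00) ✓; DZ at 33.50° ✓; |DZ| = 28.30 ✓; ∠DZU = 119.4° ✓; |ZU| = 30.80 ✓; ∠(ZU, UV) = 90.00° ✓; |UV| = 26.60 ✗.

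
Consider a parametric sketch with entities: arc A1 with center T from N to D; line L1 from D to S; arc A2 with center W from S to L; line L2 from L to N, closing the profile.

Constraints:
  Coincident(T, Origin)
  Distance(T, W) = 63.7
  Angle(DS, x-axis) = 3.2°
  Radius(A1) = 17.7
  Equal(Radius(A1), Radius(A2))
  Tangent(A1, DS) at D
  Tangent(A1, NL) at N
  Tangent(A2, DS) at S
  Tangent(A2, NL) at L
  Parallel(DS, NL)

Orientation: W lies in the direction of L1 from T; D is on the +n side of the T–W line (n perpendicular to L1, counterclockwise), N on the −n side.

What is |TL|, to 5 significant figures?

66.113

The slot axis is L1's direction at 3.2°, so u = (cos 3.2°, sin 3.2°) = (0.99844, 0.055822) and n = (−sin 3.2°, cos 3.2°) = (-0.055822, 0.99844). T is at the origin and W lies 63.7 along u from T, so W = 63.7·u = (63.601, 3.5558). Tangency of A1 to both parallel lines with radius 17.7 puts D and N at T ± 17.7·n: D = (-0.98804, 17.672), N = (0.98804, -17.672). Equal radii place S and L the same way about W: S = W + 17.7·n = (62.613, 21.228), L = W − 17.7·n = (64.589, -14.117). Then |TL| = |L − T| = 66.113.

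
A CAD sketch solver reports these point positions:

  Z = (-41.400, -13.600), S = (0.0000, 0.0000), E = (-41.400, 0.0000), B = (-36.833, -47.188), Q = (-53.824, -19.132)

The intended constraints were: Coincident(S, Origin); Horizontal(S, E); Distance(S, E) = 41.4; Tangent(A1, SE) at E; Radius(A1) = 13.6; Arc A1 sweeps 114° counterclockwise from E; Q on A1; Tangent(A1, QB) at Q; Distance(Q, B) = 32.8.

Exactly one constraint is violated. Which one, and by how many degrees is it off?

Tangent(A1, QB) at Q — off by 7.20°.

S = (0.00, 0.00) ✓; S.y = 0.00, E.y = 0.00 ✓; |SE| = 41.40 ✓; ∠(ZE, ES) = 90.00° ✓; |ZE| = 13.60 ✓; bearing(Z→Q) − bearing(Z→E) = 114.0° ✓; |ZQ| = 13.60 ✓; ∠(ZQ, QB) = 82.80° ✗; |QB| = 32.80 ✓.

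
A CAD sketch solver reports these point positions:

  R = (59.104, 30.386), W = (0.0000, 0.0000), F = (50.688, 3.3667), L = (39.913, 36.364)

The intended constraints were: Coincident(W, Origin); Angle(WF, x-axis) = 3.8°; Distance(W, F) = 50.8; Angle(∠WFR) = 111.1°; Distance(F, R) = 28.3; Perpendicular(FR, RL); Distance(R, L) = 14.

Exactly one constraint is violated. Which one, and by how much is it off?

Distance(R, L) = 14 — off by 6.10.

W = (0.00, 0.00) ✓; WF at 3.800° ✓; |WF| = 50.80 ✓; ∠WFR = 111.1° ✓; |FR| = 28.30 ✓; ∠(FR, RL) = 90.00° ✓; |RL| = 20.10 ✗.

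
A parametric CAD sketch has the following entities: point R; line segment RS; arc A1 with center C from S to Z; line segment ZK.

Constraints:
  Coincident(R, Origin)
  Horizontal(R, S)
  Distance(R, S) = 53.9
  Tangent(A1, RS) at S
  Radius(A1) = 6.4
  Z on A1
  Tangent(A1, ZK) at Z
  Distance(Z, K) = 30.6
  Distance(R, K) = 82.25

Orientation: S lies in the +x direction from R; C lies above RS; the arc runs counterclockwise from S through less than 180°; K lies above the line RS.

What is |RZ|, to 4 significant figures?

58.97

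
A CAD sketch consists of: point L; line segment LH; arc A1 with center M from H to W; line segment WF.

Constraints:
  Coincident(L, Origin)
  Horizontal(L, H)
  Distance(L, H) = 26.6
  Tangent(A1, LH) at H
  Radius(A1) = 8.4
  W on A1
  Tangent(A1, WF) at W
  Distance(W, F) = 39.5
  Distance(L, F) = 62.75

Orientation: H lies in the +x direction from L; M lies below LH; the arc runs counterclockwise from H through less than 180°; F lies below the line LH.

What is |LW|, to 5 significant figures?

24.044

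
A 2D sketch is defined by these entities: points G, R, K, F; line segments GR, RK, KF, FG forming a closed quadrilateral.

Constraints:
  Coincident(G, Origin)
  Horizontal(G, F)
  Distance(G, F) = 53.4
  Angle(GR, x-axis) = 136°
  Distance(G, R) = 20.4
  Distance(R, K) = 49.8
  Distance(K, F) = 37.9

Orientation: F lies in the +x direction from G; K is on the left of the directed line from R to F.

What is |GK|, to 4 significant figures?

44.84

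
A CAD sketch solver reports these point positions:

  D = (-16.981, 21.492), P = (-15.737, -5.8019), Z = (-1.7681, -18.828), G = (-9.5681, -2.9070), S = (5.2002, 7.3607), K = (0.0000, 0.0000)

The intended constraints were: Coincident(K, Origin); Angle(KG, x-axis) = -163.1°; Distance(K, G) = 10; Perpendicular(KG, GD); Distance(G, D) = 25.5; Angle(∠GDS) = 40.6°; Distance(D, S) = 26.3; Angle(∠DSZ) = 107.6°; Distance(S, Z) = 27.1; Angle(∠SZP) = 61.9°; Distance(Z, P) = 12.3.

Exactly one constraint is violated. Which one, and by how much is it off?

Distance(Z, P) = 12.3 — off by 6.80.

K = (0.00, 0.00) ✓; KG at -163.1° ✓; |KG| = 10.00 ✓; ∠(KG, GD) = 90.00° ✓; |GD| = 25.50 ✓; ∠GDS = 40.60° ✓; |DS| = 26.30 ✓; ∠DSZ = 107.6° ✓; |SZ| = 27.10 ✓; ∠SZP = 61.90° ✓; |ZP| = 19.10 ✗.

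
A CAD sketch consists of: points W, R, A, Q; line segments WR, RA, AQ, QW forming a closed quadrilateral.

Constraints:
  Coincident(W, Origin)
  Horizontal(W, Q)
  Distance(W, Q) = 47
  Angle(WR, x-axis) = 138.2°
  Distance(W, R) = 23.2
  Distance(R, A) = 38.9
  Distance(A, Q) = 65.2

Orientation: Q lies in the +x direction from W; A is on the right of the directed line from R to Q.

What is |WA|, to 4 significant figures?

27.12

W is at the origin; W and Q share the same y with |WQ| = 47.0 and Q in +x, so Q = (47.0, 0). WR runs at 138.2° with |WR| = 23.2, so R = (-17.30, 15.46). A is determined by |RA| = 38.9 and |AQ| = 65.2 together: it lies at the intersection of circle(R, 38.9) and circle(Q, 65.2). With |RQ| = 66.13, the foot of the radical line on RQ is 12.36 from R and the perpendicular offset is √(38.9² − 12.36²) = 36.88. Taking the right-of-RQ solution: A = (-13.90, -23.29).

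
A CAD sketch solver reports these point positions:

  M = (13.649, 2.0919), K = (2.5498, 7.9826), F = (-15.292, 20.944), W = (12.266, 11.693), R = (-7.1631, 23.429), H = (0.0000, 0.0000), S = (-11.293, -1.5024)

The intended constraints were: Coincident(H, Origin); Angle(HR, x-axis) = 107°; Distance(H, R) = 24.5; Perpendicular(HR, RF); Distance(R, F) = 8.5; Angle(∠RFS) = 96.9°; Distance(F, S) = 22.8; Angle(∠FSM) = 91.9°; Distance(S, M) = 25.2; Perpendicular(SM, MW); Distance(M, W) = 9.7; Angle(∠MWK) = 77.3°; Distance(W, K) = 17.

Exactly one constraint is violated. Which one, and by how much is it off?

Distance(W, K) = 17 — off by 6.60.

H = (0.00, 0.00) ✓; HR at 107.0° ✓; |HR| = 24.50 ✓; ∠(HR, RF) = 90.00° ✓; |RF| = 8.500 ✓; ∠RFS = 96.90° ✓; |FS| = 22.80 ✓; ∠FSM = 91.90° ✓; |SM| = 25.20 ✓; ∠(SM, MW) = 90.00° ✓; |MW| = 9.700 ✓; ∠MWK = 77.30° ✓; |WK| = 10.40 ✗.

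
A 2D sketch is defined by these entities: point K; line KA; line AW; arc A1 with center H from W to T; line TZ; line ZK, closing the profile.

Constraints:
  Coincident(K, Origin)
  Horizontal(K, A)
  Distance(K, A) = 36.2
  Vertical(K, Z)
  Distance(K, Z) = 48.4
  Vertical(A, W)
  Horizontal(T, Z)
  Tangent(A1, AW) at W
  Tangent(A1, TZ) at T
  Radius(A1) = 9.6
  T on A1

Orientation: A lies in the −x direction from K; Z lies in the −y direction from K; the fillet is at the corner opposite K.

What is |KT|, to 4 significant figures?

55.23

K is at the origin; K and A share the same y with |KA| = 36.2 and A on the −x side, so A = (-36.20, 0.000). K and Z share the same x with |KZ| = 48.4 and Z on the −y side, so Z = (0.000, -48.40). The virtual corner opposite K is at (-36.20, -48.40). Since A1 is tangent to AW there, HW ⟂ AW and the tangent condition forces HT to be normal to TZ, with radius 9.6, so the center H sits 9.6 in from both sides at H = (-26.60, -38.80). That places the tangent points at W = (-36.20, -38.80) on AW and T = (-26.60, -48.40) on TZ. Then |KT| = |T − K| = 55.23.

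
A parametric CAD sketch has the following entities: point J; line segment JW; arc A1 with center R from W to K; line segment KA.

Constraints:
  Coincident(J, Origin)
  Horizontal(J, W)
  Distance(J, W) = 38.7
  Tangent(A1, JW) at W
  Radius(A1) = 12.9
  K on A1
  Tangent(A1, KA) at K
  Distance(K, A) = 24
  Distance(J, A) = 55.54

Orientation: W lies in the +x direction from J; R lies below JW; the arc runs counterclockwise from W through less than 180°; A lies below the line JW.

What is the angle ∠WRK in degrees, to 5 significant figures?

117.59°

J is at the origin; JW is horizontal with |JW| = 38.7 and W on the +x side, so W = (38.700, 0.0000). Tangency of A1 to JW means the radius RW is perpendicular to JW, so R = W + (0, -12.9) = (38.700, -12.900). Since RK ⟂ KA (tangency), |RA| = √(12.9² + 24.0²) = 27.247 regardless of where K sits on A1. So A lies on both circle(J, 55.54) and circle(R, 27.247); the below-JW intersection is A = (38.380, -40.145). K is the foot of the tangent from A: K = (27.266, -18.874).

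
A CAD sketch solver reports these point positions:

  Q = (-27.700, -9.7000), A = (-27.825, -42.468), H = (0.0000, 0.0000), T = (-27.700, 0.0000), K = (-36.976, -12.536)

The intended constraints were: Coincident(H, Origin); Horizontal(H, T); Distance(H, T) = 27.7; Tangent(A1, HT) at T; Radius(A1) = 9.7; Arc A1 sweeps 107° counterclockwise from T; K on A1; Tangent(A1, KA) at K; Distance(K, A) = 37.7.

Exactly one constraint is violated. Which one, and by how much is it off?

Distance(K, A) = 37.7 — off by 6.40.

H = (0.00, 0.00) ✓; H.y = 0.00, T.y = 0.00 ✓; |HT| = 27.70 ✓; ∠(QT, TH) = 90.00° ✓; |QT| = 9.700 ✓; bearing(Q→K) − bearing(Q→T) = 107.0° ✓; |QK| = 9.700 ✓; ∠(QK, KA) = 90.00° ✓; |KA| = 31.30 ✗.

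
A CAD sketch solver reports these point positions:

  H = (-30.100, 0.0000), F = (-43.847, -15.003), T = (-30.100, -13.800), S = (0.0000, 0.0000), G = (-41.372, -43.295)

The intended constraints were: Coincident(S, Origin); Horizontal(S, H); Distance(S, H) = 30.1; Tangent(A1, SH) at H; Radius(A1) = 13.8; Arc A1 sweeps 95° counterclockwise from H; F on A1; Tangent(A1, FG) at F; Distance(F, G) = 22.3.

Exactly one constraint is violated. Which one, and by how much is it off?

Distance(F, G) = 22.3 — off by 6.10.

S = (0.00, 0.00) ✓; S.y = 0.00, H.y = 0.00 ✓; |SH| = 30.10 ✓; ∠(TH, HS) = 90.00° ✓; |TH| = 13.80 ✓; bearing(T→F) − bearing(T→H) = 95.00° ✓; |TF| = 13.80 ✓; ∠(TF, FG) = 90.00° ✓; |FG| = 28.40 ✗.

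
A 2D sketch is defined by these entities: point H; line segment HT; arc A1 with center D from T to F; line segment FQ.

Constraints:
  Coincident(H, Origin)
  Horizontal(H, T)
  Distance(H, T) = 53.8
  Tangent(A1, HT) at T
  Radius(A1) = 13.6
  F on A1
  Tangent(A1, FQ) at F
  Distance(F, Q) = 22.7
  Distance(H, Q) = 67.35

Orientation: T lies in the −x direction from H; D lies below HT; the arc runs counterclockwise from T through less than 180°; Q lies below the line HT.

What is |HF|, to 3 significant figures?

68.7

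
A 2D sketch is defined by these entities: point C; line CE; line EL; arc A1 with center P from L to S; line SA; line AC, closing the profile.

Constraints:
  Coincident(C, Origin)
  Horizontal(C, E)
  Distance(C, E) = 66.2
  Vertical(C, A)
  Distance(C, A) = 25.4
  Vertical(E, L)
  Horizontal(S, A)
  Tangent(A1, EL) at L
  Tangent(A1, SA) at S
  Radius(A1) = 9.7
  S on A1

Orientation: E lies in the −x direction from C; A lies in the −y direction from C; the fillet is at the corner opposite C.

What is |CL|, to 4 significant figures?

68.04

C is at the origin; CE is horizontal with |CE| = 66.2 and E on the −x side, so E = (-66.20, 0.000). C and A share the same x with |CA| = 25.4 and A on the −y side, so A = (0.000, -25.40). The virtual corner opposite C is at (-66.20, -25.40). A1 meets EL tangentially, so PL is at right angles to EL and tangency of A1 to SA means the radius PS is perpendicular to SA, with radius 9.7, so the center P sits 9.7 in from both sides at P = (-56.50, -15.70). That places the tangent points at L = (-66.20, -15.70) on EL and S = (-56.50, -25.40) on SA. Then |CL| = |L − C| = 68.04.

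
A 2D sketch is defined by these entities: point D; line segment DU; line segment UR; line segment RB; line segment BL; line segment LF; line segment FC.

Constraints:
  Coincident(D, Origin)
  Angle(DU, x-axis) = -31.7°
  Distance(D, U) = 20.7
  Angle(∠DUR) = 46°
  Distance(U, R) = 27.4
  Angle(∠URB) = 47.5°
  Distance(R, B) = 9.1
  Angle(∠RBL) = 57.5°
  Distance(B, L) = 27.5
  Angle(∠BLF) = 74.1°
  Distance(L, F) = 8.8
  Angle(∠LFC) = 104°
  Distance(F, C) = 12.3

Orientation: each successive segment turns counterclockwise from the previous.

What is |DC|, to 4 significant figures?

25.31

D is at the origin; DU runs at -31.7° with length 20.7, so U = (17.61, -10.88). ∠DUR = 46.0° gives UR at 102.3° from the x-axis; with |UR| = 27.4, R = (11.77, 15.89). ∠URB = 47.5° gives RB at -125.2° from the x-axis; with |RB| = 9.1, B = (6.529, 8.458). ∠RBL = 57.5° gives BL at -2.700° from the x-axis; with |BL| = 27.5, L = (34.00, 7.162). ∠BLF = 74.1° gives LF at 103.2° from the x-axis; with |LF| = 8.8, F = (31.99, 15.73). ∠LFC = 104.0° gives FC at 179.2° from the x-axis; with |FC| = 12.3, C = (19.69, 15.90). Then |DC| = |C − D| = 25.31.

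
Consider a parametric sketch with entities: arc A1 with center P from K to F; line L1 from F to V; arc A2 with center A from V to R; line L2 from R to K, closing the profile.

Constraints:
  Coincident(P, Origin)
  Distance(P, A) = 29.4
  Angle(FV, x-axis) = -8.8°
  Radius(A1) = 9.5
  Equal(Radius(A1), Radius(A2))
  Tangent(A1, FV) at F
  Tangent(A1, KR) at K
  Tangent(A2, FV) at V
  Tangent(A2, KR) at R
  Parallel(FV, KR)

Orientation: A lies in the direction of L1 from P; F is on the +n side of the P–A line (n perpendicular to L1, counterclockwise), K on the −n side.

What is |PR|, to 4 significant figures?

30.90

The slot axis is L1's direction at -8.8°, so u = (cos -8.8°, sin -8.8°) = (0.9882, -0.1530) and n = (−sin -8.8°, cos -8.8°) = (0.1530, 0.9882). P is at the origin and A lies 29.4 along u from P, so A = 29.4·u = (29.05, -4.498). Tangency of A1 to both parallel lines with radius 9.5 puts F and K at P ± 9.5·n: F = (1.453, 9.388), K = (-1.453, -9.388). Equal radii place V and R the same way about A: V = A + 9.5·n = (30.51, 4.890), R = A − 9.5·n = (27.60, -13.89). Then |PR| = |R − P| = 30.90.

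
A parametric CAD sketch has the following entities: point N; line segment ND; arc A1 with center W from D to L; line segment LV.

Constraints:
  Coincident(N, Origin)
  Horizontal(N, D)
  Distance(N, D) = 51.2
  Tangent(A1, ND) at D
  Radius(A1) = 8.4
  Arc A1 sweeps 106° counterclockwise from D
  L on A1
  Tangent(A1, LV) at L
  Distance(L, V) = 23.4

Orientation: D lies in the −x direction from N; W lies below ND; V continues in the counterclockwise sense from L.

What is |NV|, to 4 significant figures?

62.40

On A1, D sits at bearing 90° from W; a 106° counterclockwise sweep puts L at bearing 196°, so L = W + 8.4·(cos 196°, sin 196°) = (-59.27, -10.72). A1 meets LV tangentially, so WL is at right angles to LV, so LV runs along (−sin 196°, cos 196°); with |LV| = 23.4, V = (-52.82, -33.21). Then |NV| = |V − N| = 62.40.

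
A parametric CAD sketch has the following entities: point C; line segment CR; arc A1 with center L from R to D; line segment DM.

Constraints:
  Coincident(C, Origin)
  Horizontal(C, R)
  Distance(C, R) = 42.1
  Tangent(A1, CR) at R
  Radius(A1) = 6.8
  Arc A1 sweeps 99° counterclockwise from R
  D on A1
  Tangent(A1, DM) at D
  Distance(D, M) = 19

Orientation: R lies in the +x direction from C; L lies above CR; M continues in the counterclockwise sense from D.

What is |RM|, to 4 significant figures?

26.89

C is at the origin; C and R share the same y with |CR| = 42.1 and R on the +x side, so R = (42.10, 0.000). A1 meets CR tangentially, so LR is at right angles to CR, so L = R + (0, 6.8) = (42.10, 6.800). On A1, R sits at bearing -90° from L; a 99° counterclockwise sweep puts D at bearing 9°, so D = L + 6.8·(cos 9°, sin 9°) = (48.82, 7.864). A1 meets DM tangentially, so LD is at right angles to DM, so DM runs along (−sin 9°, cos 9°); with |DM| = 19.0, M = (45.84, 26.63). Then |RM| = |M − R| = 26.89.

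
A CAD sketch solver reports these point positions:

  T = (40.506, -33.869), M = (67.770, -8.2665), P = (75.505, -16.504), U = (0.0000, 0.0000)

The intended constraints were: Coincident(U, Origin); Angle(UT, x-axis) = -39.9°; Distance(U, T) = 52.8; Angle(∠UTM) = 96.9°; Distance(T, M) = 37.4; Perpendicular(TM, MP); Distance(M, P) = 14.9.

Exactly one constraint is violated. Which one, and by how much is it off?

Distance(M, P) = 14.9 — off by 3.60.

U = (0.00, 0.00) ✓; UT at -39.90° ✓; |UT| = 52.80 ✓; ∠UTM = 96.90° ✓; |TM| = 37.40 ✓; ∠(TM, MP) = 90.00° ✓; |MP| = 11.30 ✗.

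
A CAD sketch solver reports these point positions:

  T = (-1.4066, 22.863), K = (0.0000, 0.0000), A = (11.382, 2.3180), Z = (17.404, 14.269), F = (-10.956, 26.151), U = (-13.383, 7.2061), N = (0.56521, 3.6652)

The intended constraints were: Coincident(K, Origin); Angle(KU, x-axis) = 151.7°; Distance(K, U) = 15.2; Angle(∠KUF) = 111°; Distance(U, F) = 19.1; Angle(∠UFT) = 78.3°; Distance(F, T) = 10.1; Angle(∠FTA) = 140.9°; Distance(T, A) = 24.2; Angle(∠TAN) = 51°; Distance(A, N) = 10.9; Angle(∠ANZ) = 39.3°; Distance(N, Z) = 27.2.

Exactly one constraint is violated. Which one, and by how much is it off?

Distance(N, Z) = 27.2 — off by 7.30.

K = (0.00, 0.00) ✓; KU at 151.7° ✓; |KU| = 15.20 ✓; ∠KUF = 111.0° ✓; |UF| = 19.10 ✓; ∠UFT = 78.30° ✓; |FT| = 10.10 ✓; ∠FTA = 140.9° ✓; |TA| = 24.20 ✓; ∠TAN = 51.00° ✓; |AN| = 10.90 ✓; ∠ANZ = 39.30° ✓; |NZ| = 19.90 ✗.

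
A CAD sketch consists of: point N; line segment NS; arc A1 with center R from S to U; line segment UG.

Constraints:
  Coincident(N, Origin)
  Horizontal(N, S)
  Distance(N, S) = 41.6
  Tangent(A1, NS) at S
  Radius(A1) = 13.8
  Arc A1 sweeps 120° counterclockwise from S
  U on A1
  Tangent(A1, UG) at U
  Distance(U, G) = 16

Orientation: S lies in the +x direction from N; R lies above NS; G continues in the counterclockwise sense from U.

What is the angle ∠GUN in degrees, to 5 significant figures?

81.134°

N is at the origin; NS is horizontal with |NS| = 41.6 and S on the +x side, so S = (41.600, 0.0000). A1 meets NS tangentially, so RS is at right angles to NS, so R = S + (0, 13.8) = (41.600, 13.800). On A1, S sits at bearing -90° from R; a 120° counterclockwise sweep puts U at bearing 30°, so U = R + 13.8·(cos 30°, sin 30°) = (53.551, 20.700). Tangency of A1 to UG means the radius RU is perpendicular to UG, so UG runs along (−sin 30°, cos 30°); with |UG| = 16.0, G = (45.551, 34.556). Then cos ∠GUN = UG·UN / (|UG||UN|), giving 81.134°.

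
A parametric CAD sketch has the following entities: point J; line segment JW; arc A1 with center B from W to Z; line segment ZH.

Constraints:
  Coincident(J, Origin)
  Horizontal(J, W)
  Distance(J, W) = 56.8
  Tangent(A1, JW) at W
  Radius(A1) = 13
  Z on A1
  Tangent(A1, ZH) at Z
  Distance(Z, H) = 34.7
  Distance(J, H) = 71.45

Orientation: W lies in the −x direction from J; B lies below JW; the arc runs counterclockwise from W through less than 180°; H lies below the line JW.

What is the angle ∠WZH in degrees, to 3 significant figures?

121°

Checks: J.y = 0.00, W.y = 0.00 ✓; |BZ| = 13.00 ✓; ∠(BZ, ZH) = 90.00° ✓; |ZH| = 34.70 ✓; |JH| = 71.45 ✓.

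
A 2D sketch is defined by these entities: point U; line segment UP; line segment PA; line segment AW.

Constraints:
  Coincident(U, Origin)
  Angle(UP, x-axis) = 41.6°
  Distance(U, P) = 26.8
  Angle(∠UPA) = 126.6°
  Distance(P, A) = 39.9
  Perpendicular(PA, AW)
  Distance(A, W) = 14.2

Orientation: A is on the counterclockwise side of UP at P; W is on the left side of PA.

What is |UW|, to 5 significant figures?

56.356

U is at the origin; UP runs at 41.6° with length 26.8, so P = 26.8·(cos 41.6°, sin 41.6°) = (20.041, 17.793). ∠UPA = 126.6°, so PA runs at 41.6° + (180° − 126.6°) = 95.000° from the x-axis; with |PA| = 39.9, A = P + 39.9·(cos 95.000°, sin 95.000°) = (16.563, 57.541). PA ⟂ AW; with |AW| = 14.2 on the left of PA, W = A + 14.2·(-0.99619, -0.087156) = (2.4175, 56.304). Then |UW| = |W − U| = 56.356.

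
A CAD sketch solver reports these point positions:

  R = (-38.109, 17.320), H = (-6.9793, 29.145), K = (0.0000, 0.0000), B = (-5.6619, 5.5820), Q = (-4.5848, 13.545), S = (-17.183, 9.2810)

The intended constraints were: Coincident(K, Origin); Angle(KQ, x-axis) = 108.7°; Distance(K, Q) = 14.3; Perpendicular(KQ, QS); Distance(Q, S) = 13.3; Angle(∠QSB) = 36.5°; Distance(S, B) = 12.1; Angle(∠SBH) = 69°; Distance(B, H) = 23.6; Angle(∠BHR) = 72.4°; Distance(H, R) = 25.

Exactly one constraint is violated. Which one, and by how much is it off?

Distance(H, R) = 25 — off by 8.30.

K = (0.00, 0.00) ✓; KQ at 108.7° ✓; |KQ| = 14.30 ✓; ∠(KQ, QS) = 90.00° ✓; |QS| = 13.30 ✓; ∠QSB = 36.50° ✓; |SB| = 12.10 ✓; ∠SBH = 69.00° ✓; |BH| = 23.60 ✓; ∠BHR = 72.40° ✓; |HR| = 33.30 ✗.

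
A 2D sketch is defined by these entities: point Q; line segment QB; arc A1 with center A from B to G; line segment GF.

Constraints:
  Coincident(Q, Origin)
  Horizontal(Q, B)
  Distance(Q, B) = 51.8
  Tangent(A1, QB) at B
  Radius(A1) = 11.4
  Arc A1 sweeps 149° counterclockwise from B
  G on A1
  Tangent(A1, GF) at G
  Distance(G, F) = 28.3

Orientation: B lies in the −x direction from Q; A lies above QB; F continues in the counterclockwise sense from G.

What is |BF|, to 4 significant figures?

40.20

Q is at the origin; Q and B share the same y with |QB| = 51.8 and B on the −x side, so B = (-51.80, 0.000). Since A1 is tangent to QB there, AB ⟂ QB, so A = B + (0, 11.4) = (-51.80, 11.40). On A1, B sits at bearing -90° from A; a 149° counterclockwise sweep puts G at bearing 59°, so G = A + 11.4·(cos 59°, sin 59°) = (-45.93, 21.17). The tangent condition forces AG to be normal to GF, so GF runs along (−sin 59°, cos 59°); with |GF| = 28.3, F = (-70.19, 35.75). Then |BF| = |F − B| = 40.20.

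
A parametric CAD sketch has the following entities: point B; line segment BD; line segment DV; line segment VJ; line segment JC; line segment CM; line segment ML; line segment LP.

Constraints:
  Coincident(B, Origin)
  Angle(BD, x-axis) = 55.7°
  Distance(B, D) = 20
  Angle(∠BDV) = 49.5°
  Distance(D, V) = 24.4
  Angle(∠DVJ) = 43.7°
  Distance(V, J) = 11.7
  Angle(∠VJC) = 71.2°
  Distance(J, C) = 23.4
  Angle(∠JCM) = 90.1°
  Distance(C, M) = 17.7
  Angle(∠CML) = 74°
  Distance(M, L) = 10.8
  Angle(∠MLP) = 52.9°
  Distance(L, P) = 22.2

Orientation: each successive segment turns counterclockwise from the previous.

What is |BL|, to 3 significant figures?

27.4

B is at the origin; BD runs at 55.7° with length 20.0, so D = (11.3, 16.5). ∠BDV = 49.5° gives DV at -174° from the x-axis; with |DV| = 24.4, V = (-13.0, 13.9). ∠DVJ = 43.7° gives VJ at -37.5° from the x-axis; with |VJ| = 11.7, J = (-3.70, 6.76). ∠VJC = 71.2° gives JC at 71.3° from the x-axis; with |JC| = 23.4, C = (3.80, 28.9). ∠JCM = 90.1° gives CM at 161° from the x-axis; with |CM| = 17.7, M = (-13.0, 34.6). ∠CML = 74.0° gives ML at -92.8° from the x-axis; with |ML| = 10.8, L = (-13.5, 23.8). Then |BL| = |L − B| = 27.4.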